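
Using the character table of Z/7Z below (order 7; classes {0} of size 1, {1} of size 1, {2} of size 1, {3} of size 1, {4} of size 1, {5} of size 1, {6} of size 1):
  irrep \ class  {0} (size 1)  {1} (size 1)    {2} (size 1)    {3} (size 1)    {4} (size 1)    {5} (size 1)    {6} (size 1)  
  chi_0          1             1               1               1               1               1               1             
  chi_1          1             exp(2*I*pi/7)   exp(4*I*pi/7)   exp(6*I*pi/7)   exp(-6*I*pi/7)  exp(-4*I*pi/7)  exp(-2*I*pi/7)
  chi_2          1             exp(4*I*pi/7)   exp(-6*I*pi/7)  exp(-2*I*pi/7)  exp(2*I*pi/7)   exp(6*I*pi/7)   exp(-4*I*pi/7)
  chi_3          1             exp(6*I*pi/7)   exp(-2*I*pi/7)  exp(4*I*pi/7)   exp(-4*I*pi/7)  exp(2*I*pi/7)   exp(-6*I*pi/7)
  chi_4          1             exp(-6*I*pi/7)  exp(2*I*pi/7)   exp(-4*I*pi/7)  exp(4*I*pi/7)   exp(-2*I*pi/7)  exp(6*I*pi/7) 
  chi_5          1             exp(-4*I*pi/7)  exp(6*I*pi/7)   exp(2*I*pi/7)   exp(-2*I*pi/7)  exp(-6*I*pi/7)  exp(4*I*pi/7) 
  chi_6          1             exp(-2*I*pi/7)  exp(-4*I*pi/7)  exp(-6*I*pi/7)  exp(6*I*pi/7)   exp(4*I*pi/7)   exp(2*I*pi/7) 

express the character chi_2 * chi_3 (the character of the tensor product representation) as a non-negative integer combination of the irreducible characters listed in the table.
chi_2 tensor chi_3 = chi_5 (all other irreducibles have multiplicity 0).

Details: The character of a tensor product is the pointwise product (chi_2 * chi_3)(C) = chi_2(C) * chi_3(C):
  {0}: (1)*(1), {1}: (exp(4*I*pi/7))*(exp(6*I*pi/7)), {2}: (exp(-6*I*pi/7))*(exp(-2*I*pi/7)), {3}: (exp(-2*I*pi/7))*(exp(4*I*pi/7)), {4}: (exp(2*I*pi/7))*(exp(-4*I*pi/7)), {5}: (exp(6*I*pi/7))*(exp(2*I*pi/7)), {6}: (exp(-4*I*pi/7))*(exp(-6*I*pi/7))
so (chi_2 * chi_3) takes values
  {0} -> 1, {1} -> exp(-4*I*pi/7), {2} -> exp(6*I*pi/7), {3} -> exp(2*I*pi/7), {4} -> exp(-2*I*pi/7), {5} -> exp(-6*I*pi/7), {6} -> exp(4*I*pi/7).
Now take the inner product of this character with each irreducible chi from the table, <chi_2*chi_3, chi> = (1/7) sum_C |C| (chi_2*chi_3)(C) conj(chi(C)):
  <chi_2*chi_3, chi_0> = (1/7)[1*(1)*conj(1) + 1*(exp(-4*I*pi/7))*conj(1) + 1*(exp(6*I*pi/7))*conj(1) + 1*(exp(2*I*pi/7))*conj(1) + 1*(exp(-2*I*pi/7))*conj(1) + 1*(exp(-6*I*pi/7))*conj(1) + 1*(exp(4*I*pi/7))*conj(1)]
      = (1/7)[(1) + (exp(-4*I*pi/7)) + (exp(6*I*pi/7)) + (exp(2*I*pi/7)) + (exp(-2*I*pi/7)) + (exp(-6*I*pi/7)) + (exp(4*I*pi/7))] = 0/7 = 0
  <chi_2*chi_3, chi_1> = (1/7)[1*(1)*conj(1) + 1*(exp(-4*I*pi/7))*conj(exp(2*I*pi/7)) + 1*(exp(6*I*pi/7))*conj(exp(4*I*pi/7)) + 1*(exp(2*I*pi/7))*conj(exp(6*I*pi/7)) + 1*(exp(-2*I*pi/7))*conj(exp(-6*I*pi/7)) + 1*(exp(-6*I*pi/7))*conj(exp(-4*I*pi/7)) + 1*(exp(4*I*pi/7))*conj(exp(-2*I*pi/7))]
      = (1/7)[(1) + (exp(-6*I*pi/7)) + (exp(2*I*pi/7)) + (exp(-4*I*pi/7)) + (exp(4*I*pi/7)) + (exp(-2*I*pi/7)) + (exp(6*I*pi/7))] = 0/7 = 0
  <chi_2*chi_3, chi_2> = (1/7)[1*(1)*conj(1) + 1*(exp(-4*I*pi/7))*conj(exp(4*I*pi/7)) + 1*(exp(6*I*pi/7))*conj(exp(-6*I*pi/7)) + 1*(exp(2*I*pi/7))*conj(exp(-2*I*pi/7)) + 1*(exp(-2*I*pi/7))*conj(exp(2*I*pi/7)) + 1*(exp(-6*I*pi/7))*conj(exp(6*I*pi/7)) + 1*(exp(4*I*pi/7))*conj(exp(-4*I*pi/7))]
      = (1/7)[(1) + (exp(6*I*pi/7)) + (exp(-2*I*pi/7)) + (exp(4*I*pi/7)) + (exp(-4*I*pi/7)) + (exp(2*I*pi/7)) + (exp(-6*I*pi/7))] = 0/7 = 0
  <chi_2*chi_3, chi_3> = (1/7)[1*(1)*conj(1) + 1*(exp(-4*I*pi/7))*conj(exp(6*I*pi/7)) + 1*(exp(6*I*pi/7))*conj(exp(-2*I*pi/7)) + 1*(exp(2*I*pi/7))*conj(exp(4*I*pi/7)) + 1*(exp(-2*I*pi/7))*conj(exp(-4*I*pi/7)) + 1*(exp(-6*I*pi/7))*conj(exp(2*I*pi/7)) + 1*(exp(4*I*pi/7))*conj(exp(-6*I*pi/7))]
      = (1/7)[(1) + (exp(4*I*pi/7)) + (exp(-6*I*pi/7)) + (exp(-2*I*pi/7)) + (exp(2*I*pi/7)) + (exp(6*I*pi/7)) + (exp(-4*I*pi/7))] = 0/7 = 0
  <chi_2*chi_3, chi_4> = (1/7)[1*(1)*conj(1) + 1*(exp(-4*I*pi/7))*conj(exp(-6*I*pi/7)) + 1*(exp(6*I*pi/7))*conj(exp(2*I*pi/7)) + 1*(exp(2*I*pi/7))*conj(exp(-4*I*pi/7)) + 1*(exp(-2*I*pi/7))*conj(exp(4*I*pi/7)) + 1*(exp(-6*I*pi/7))*conj(exp(-2*I*pi/7)) + 1*(exp(4*I*pi/7))*conj(exp(6*I*pi/7))]
      = (1/7)[(1) + (exp(2*I*pi/7)) + (exp(4*I*pi/7)) + (exp(6*I*pi/7)) + (exp(-6*I*pi/7)) + (exp(-4*I*pi/7)) + (exp(-2*I*pi/7))] = 0/7 = 0
  <chi_2*chi_3, chi_5> = (1/7)[1*(1)*conj(1) + 1*(exp(-4*I*pi/7))*conj(exp(-4*I*pi/7)) + 1*(exp(6*I*pi/7))*conj(exp(6*I*pi/7)) + 1*(exp(2*I*pi/7))*conj(exp(2*I*pi/7)) + 1*(exp(-2*I*pi/7))*conj(exp(-2*I*pi/7)) + 1*(exp(-6*I*pi/7))*conj(exp(-6*I*pi/7)) + 1*(exp(4*I*pi/7))*conj(exp(4*I*pi/7))]
      = (1/7)[(1) + (1) + (1) + (1) + (1) + (1) + (1)] = 7/7 = 1
  <chi_2*chi_3, chi_6> = (1/7)[1*(1)*conj(1) + 1*(exp(-4*I*pi/7))*conj(exp(-2*I*pi/7)) + 1*(exp(6*I*pi/7))*conj(exp(-4*I*pi/7)) + 1*(exp(2*I*pi/7))*conj(exp(-6*I*pi/7)) + 1*(exp(-2*I*pi/7))*conj(exp(6*I*pi/7)) + 1*(exp(-6*I*pi/7))*conj(exp(4*I*pi/7)) + 1*(exp(4*I*pi/7))*conj(exp(2*I*pi/7))]
      = (1/7)[(1) + (exp(-2*I*pi/7)) + (exp(-4*I*pi/7)) + (exp(-6*I*pi/7)) + (exp(6*I*pi/7)) + (exp(4*I*pi/7)) + (exp(2*I*pi/7))] = 0/7 = 0
(Exp terms are combined using exp(i*s)*conj(exp(i*t)) = exp(i*(s-t)), and sums of them are collapsed using the identity that for every m > 1 the m distinct m-th roots of unity sum to 0, e.g. 1 + exp(2*I*pi/3) + exp(-2*I*pi/3) = 0.)
Hence the multiplicities are chi_5: 1. Dimension check: dim(chi_2)*dim(chi_3) = 1*1 = 1 and sum (mult * dim) = 1*1 = 1.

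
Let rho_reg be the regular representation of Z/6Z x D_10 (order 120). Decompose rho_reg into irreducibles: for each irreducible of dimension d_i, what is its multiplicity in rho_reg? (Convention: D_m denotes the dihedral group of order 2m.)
Each irreducible V_i of dimension d_i appears with multiplicity d_i, i.e. rho_reg = (direct sum over all irreducibles V_i) d_i V_i. The irreducible dimensions for Z/6Z x D_10 are 1, 1, 1, 1, 1, 1, 1, 1, 1, 1, 1, 1, 1, 1, 1, 1, 1, 1, 1, 1, 1, 1, 1, 1, 2, 2, 2, 2, 2, 2, 2, 2, 2, 2, 2, 2, 2, 2, 2, 2, 2, 2, 2, 2, 2, 2, 2, 2: 24 irreducibles of dimension 1, each with multiplicity 1; 24 irreducibles of dimension 2, each with multiplicity 2. Total dimension 24*1*1 + 24*2*2 = 120 = |G|.

Reasoning: General theorem: in the regular representation of a finite group G, each irreducible appears with multiplicity equal to its dimension. Check: dim(rho_reg) = sum d_i^2 = 1 + 1 + 1 + 1 + 1 + 1 + 1 + 1 + 1 + 1 + 1 + 1 + 1 + 1 + 1 + 1 + 1 + 1 + 1 + 1 + 1 + 1 + 1 + 1 + 4 + 4 + 4 + 4 + 4 + 4 + 4 + 4 + 4 + 4 + 4 + 4 + 4 + 4 + 4 + 4 + 4 + 4 + 4 + 4 + 4 + 4 + 4 + 4 = 120 = |G|.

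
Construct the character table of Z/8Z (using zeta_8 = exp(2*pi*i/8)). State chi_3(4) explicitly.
Character table of Z/8Z (irreps indexed chi_0,...,chi_7 with chi_k(m) = zeta_8^(k*m), zeta_8 = exp(2*pi*i/8)):
  irrep \ class  {0} (size 1)  {1} (size 1)    {2} (size 1)  {3} (size 1)    {4} (size 1)  {5} (size 1)    {6} (size 1)  {7} (size 1)  
  chi_0          1             1               1             1               1             1               1             1             
  chi_1          1             exp(I*pi/4)     I             exp(3*I*pi/4)   -1            exp(-3*I*pi/4)  -I            exp(-I*pi/4)  
  chi_2          1             I               -1            -I              1             I               -1            -I            
  chi_3          1             exp(3*I*pi/4)   -I            exp(I*pi/4)     -1            exp(-I*pi/4)    I             exp(-3*I*pi/4)
  chi_4          1             -1              1             -1              1             -1              1             -1            
  chi_5          1             exp(-3*I*pi/4)  I             exp(-I*pi/4)    -1            exp(I*pi/4)     -I            exp(3*I*pi/4) 
  chi_6          1             -I              -1            I               1             -I              -1            I             
  chi_7          1             exp(-I*pi/4)    -I            exp(-3*I*pi/4)  -1            exp(3*I*pi/4)   I             exp(I*pi/4)   

Spot check: chi_3(4) = zeta_8^(3*4) = zeta_8^12 = -1.

Proof sketch: Z/8Z is abelian, so all 8 irreducible complex representations are 1-dimensional. They are given by chi_k(m) = zeta_8^(k*m) for k = 0,...,7. Row orthogonality: sum_m chi_k(m) conj(chi_l(m)) = 8 * [k = l].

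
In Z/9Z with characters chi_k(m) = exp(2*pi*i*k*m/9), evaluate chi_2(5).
chi_2(5) = zeta_9^10 = exp(2*I*pi/9)

Solution. chi_2(5) = zeta_9^(2*5) = zeta_9^10. Since zeta_9^9 = 1, this equals zeta_9^1 = exp(2*pi*i*1/9) = exp(2*I*pi/9).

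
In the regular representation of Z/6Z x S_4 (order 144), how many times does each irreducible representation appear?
Each irreducible V_i of dimension d_i appears with multiplicity d_i, i.e. rho_reg = (direct sum over all irreducibles V_i) d_i V_i. The irreducible dimensions for Z/6Z x S_4 are 1, 1, 1, 1, 1, 1, 1, 1, 1, 1, 1, 1, 2, 2, 2, 2, 2, 2, 3, 3, 3, 3, 3, 3, 3, 3, 3, 3, 3, 3: 12 irreducibles of dimension 1, each with multiplicity 1; 6 irreducibles of dimension 2, each with multiplicity 2; 12 irreducibles of dimension 3, each with multiplicity 3. Total dimension 12*1*1 + 6*2*2 + 12*3*3 = 144 = |G|.

Details: General theorem: in the regular representation of a finite group G, each irreducible appears with multiplicity equal to its dimension. Check: dim(rho_reg) = sum d_i^2 = 1 + 1 + 1 + 1 + 1 + 1 + 1 + 1 + 1 + 1 + 1 + 1 + 4 + 4 + 4 + 4 + 4 + 4 + 9 + 9 + 9 + 9 + 9 + 9 + 9 + 9 + 9 + 9 + 9 + 9 = 144 = |G|.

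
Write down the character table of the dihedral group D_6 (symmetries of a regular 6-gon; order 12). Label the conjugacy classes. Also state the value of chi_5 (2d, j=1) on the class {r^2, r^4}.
Conjugacy classes: {e} of size 1, {r^3} of size 1, {r^1, r^5} of size 2, {r^2, r^4} of size 2, {s, sr^2, ...} of size 3, {sr, sr^3, ...} of size 3.
Character table:
  irrep \ class              {e} (size 1)  {r^3} (size 1)  {r^1, r^5} (size 2)  {r^2, r^4} (size 2)  {s, sr^2, ...} (size 3)  {sr, sr^3, ...} (size 3)
  chi_1 (triv)               1             1               1                    1                    1                        1                       
  chi_2 (sign: r->1, s->-1)  1             1               1                    1                    -1                       -1                      
  chi_3 (r->-1, s->1)        1             -1              -1                   1                    1                        -1                      
  chi_4 (r->-1, s->-1)       1             -1              -1                   1                    -1                       1                       
  chi_5 (2d, j=1)            2             -2              1                    -1                   0                        0                       
  chi_6 (2d, j=2)            2             2               -1                   -1                   0                        0                       

Spot check: chi_5 (2d, j=1) on {r^2, r^4} = -1.

Why: D_6 has order 2*6 = 12 with 6 conjugacy classes, hence 6 irreducibles. Sum of squared dims 1 + 1 + 1 + 1 + 4 + 4 = 12 = |G|. Linear characters come from the abelianisation; the 2-dimensional irreps have character r^k -> 2*cos(2*pi*j*k/6), reflections -> 0.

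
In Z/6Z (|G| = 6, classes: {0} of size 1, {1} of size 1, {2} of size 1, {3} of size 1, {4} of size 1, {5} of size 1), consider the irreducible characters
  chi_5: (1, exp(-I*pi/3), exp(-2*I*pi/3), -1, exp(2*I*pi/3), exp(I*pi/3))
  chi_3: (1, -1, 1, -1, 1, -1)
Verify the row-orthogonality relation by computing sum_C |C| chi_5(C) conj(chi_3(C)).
Sum = 0; so <chi_5, chi_3> = 0 (distinct irreducibles are orthogonal).

Solution. Compute term by term over conjugacy classes (|C| * chi_5(C) * conj(chi_3(C))):
  1*(1)*conj(1) + 1*(exp(-I*pi/3))*conj(-1) + 1*(exp(-2*I*pi/3))*conj(1) + 1*(-1)*conj(-1) + 1*(exp(2*I*pi/3))*conj(1) + 1*(exp(I*pi/3))*conj(-1)
  = (1) + (-exp(-I*pi/3)) + (exp(-2*I*pi/3)) + (1) + (exp(2*I*pi/3)) + (-exp(I*pi/3))
  = 0.
(Exp terms are combined using exp(i*s)*conj(exp(i*t)) = exp(i*(s-t)), and sums of them are collapsed using the identity that for every m > 1 the m distinct m-th roots of unity sum to 0, e.g. 1 + exp(2*I*pi/3) + exp(-2*I*pi/3) = 0.)
Dividing by |G| = 6 gives 0/6 = 0, matching the row-orthogonality relation <chi_5, chi_3> = [chi_5 = chi_3].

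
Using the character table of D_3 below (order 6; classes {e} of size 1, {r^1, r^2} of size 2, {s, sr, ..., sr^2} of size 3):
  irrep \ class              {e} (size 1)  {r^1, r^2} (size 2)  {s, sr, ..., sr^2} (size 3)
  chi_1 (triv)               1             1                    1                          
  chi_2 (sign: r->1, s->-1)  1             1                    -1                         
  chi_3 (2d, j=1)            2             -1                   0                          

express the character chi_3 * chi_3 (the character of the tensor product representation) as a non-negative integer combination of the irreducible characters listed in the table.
chi_3 tensor chi_3 = chi_1 + chi_2 + chi_3 (all other irreducibles have multiplicity 0).

Derivation: The character of a tensor product is the pointwise product (chi_3 * chi_3)(C) = chi_3(C) * chi_3(C):
  {e}: (2)*(2), {r^1, r^2}: (-1)*(-1), {s, sr, ..., sr^2}: (0)*(0)
so (chi_3 * chi_3) takes values
  {e} -> 4, {r^1, r^2} -> 1, {s, sr, ..., sr^2} -> 0.
Now take the inner product of this character with each irreducible chi from the table, <chi_3*chi_3, chi> = (1/6) sum_C |C| (chi_3*chi_3)(C) conj(chi(C)):
  <chi_3*chi_3, chi_1> = (1/6)[1*(4)*conj(1) + 2*(1)*conj(1) + 3*(0)*conj(1)]
      = (1/6)[(4) + (2) + (0)] = 6/6 = 1
  <chi_3*chi_3, chi_2> = (1/6)[1*(4)*conj(1) + 2*(1)*conj(1) + 3*(0)*conj(-1)]
      = (1/6)[(4) + (2) + (0)] = 6/6 = 1
  <chi_3*chi_3, chi_3> = (1/6)[1*(4)*conj(2) + 2*(1)*conj(-1) + 3*(0)*conj(0)]
      = (1/6)[(8) + (-2) + (0)] = 6/6 = 1
Hence the multiplicities are chi_1: 1, chi_2: 1, chi_3: 1. Dimension check: dim(chi_3)*dim(chi_3) = 2*2 = 4 and sum (mult * dim) = 1*1 + 1*1 + 1*2 = 4.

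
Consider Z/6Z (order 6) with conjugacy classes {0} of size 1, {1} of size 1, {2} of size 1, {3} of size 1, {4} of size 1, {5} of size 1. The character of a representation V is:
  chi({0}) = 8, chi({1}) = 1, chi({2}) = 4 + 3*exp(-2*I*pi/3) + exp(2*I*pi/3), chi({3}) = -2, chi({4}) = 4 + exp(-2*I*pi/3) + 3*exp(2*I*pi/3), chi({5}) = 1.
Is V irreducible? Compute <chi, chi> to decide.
Not irreducible (reducible): <chi, chi> = 14 > 1.

Argument: <chi, chi> = (1/|G|) sum_C |C| * |chi(C)|^2 = (1/6)[1*|8|^2 + 1*|1|^2 + 1*|4 + 3*exp(-2*I*pi/3) + exp(2*I*pi/3)|^2 + 1*|-2|^2 + 1*|4 + exp(-2*I*pi/3) + 3*exp(2*I*pi/3)|^2 + 1*|1|^2]
  = (1/6)[(64) + (1) + (7) + (4) + (7) + (1)] = 84/6 = 14.
(Exp terms are combined using exp(i*s)*conj(exp(i*t)) = exp(i*(s-t)), and sums of them are collapsed using the identity that for every m > 1 the m distinct m-th roots of unity sum to 0, e.g. 1 + exp(2*I*pi/3) + exp(-2*I*pi/3) = 0.)
A character is irreducible iff <chi, chi> = 1, so this representation is reducible.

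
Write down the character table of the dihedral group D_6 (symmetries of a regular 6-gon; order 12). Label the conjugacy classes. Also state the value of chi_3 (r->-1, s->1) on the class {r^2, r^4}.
Conjugacy classes: {e} of size 1, {r^3} of size 1, {r^1, r^5} of size 2, {r^2, r^4} of size 2, {s, sr^2, ...} of size 3, {sr, sr^3, ...} of size 3.
Character table:
  irrep \ class              {e} (size 1)  {r^3} (size 1)  {r^1, r^5} (size 2)  {r^2, r^4} (size 2)  {s, sr^2, ...} (size 3)  {sr, sr^3, ...} (size 3)
  chi_1 (triv)               1             1               1                    1                    1                        1                       
  chi_2 (sign: r->1, s->-1)  1             1               1                    1                    -1                       -1                      
  chi_3 (r->-1, s->1)        1             -1              -1                   1                    1                        -1                      
  chi_4 (r->-1, s->-1)       1             -1              -1                   1                    -1                       1                       
  chi_5 (2d, j=1)            2             -2              1                    -1                   0                        0                       
  chi_6 (2d, j=2)            2             2               -1                   -1                   0                        0                       

Spot check: chi_3 (r->-1, s->1) on {r^2, r^4} = 1.

Justification: D_6 has order 2*6 = 12 with 6 conjugacy classes, hence 6 irreducibles. Sum of squared dims 1 + 1 + 1 + 1 + 4 + 4 = 12 = |G|. Linear characters come from the abelianisation; the 2-dimensional irreps have character r^k -> 2*cos(2*pi*j*k/6), reflections -> 0.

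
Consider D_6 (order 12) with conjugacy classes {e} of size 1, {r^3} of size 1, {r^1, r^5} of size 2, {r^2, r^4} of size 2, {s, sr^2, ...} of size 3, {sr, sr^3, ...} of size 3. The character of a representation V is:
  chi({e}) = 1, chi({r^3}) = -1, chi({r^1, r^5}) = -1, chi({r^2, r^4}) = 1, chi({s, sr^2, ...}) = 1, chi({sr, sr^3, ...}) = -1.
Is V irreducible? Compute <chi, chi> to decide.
Irreducible: <chi, chi> = 1.

Justification: <chi, chi> = (1/|G|) sum_C |C| * |chi(C)|^2 = (1/12)[1*|1|^2 + 1*|-1|^2 + 2*|-1|^2 + 2*|1|^2 + 3*|1|^2 + 3*|-1|^2]
  = (1/12)[(1) + (1) + (2) + (2) + (3) + (3)] = 12/12 = 1.
A character is irreducible iff <chi, chi> = 1, so this representation is irreducible.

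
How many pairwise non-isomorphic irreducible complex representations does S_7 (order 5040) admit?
15

Justification: The number of irreducible complex representations of a finite group equals its number of conjugacy classes. Conjugacy classes in S_7 correspond to cycle types, i.e. partitions of 7; there are p(7) = 15 of them, so S_7 (order 5040) has exactly 15 irreducible complex representations.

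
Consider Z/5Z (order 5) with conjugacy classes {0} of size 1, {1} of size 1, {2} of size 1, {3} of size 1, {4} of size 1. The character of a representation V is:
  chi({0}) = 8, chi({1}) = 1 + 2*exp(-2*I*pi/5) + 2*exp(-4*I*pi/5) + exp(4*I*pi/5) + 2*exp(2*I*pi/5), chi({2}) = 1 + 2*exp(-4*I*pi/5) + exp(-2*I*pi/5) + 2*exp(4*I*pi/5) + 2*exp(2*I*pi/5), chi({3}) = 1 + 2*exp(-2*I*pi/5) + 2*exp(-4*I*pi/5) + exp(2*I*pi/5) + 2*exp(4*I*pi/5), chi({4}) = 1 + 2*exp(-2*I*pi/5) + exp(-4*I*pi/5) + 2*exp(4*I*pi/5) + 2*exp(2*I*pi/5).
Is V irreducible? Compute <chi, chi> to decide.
Not irreducible (reducible): <chi, chi> = 14 > 1.

Derivation: <chi, chi> = (1/|G|) sum_C |C| * |chi(C)|^2 = (1/5)[1*|8|^2 + 1*|1 + 2*exp(-2*I*pi/5) + 2*exp(-4*I*pi/5) + exp(4*I*pi/5) + 2*exp(2*I*pi/5)|^2 + 1*|1 + 2*exp(-4*I*pi/5) + exp(-2*I*pi/5) + 2*exp(4*I*pi/5) + 2*exp(2*I*pi/5)|^2 + 1*|1 + 2*exp(-2*I*pi/5) + 2*exp(-4*I*pi/5) + exp(2*I*pi/5) + 2*exp(4*I*pi/5)|^2 + 1*|1 + 2*exp(-2*I*pi/5) + exp(-4*I*pi/5) + 2*exp(4*I*pi/5) + 2*exp(2*I*pi/5)|^2]
  = (1/5)[(64) + (14 + 12*exp(-2*I*pi/5) + 13*exp(-4*I*pi/5) + 13*exp(4*I*pi/5) + 12*exp(2*I*pi/5)) + (14 + 13*exp(-2*I*pi/5) + 12*exp(-4*I*pi/5) + 12*exp(4*I*pi/5) + 13*exp(2*I*pi/5)) + (14 + 13*exp(-2*I*pi/5) + 12*exp(-4*I*pi/5) + 12*exp(4*I*pi/5) + 13*exp(2*I*pi/5)) + (14 + 12*exp(-2*I*pi/5) + 13*exp(-4*I*pi/5) + 13*exp(4*I*pi/5) + 12*exp(2*I*pi/5))] = 70/5 = 14.
(Exp terms are combined using exp(i*s)*conj(exp(i*t)) = exp(i*(s-t)), and sums of them are collapsed using the identity that for every m > 1 the m distinct m-th roots of unity sum to 0, e.g. 1 + exp(2*I*pi/3) + exp(-2*I*pi/3) = 0.)
A character is irreducible iff <chi, chi> = 1, so this representation is reducible.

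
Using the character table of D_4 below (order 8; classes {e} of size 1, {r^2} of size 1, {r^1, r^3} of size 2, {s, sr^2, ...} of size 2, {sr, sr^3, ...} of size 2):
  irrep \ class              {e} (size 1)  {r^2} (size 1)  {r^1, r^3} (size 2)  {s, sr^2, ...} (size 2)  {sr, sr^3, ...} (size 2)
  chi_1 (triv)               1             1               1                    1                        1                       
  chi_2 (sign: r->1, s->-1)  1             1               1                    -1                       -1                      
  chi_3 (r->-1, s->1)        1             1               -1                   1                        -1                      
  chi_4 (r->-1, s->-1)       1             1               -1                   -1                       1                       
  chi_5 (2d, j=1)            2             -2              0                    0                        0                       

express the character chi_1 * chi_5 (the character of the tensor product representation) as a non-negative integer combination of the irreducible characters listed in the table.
chi_1 tensor chi_5 = chi_5 (all other irreducibles have multiplicity 0).

Details: The character of a tensor product is the pointwise product (chi_1 * chi_5)(C) = chi_1(C) * chi_5(C):
  {e}: (1)*(2), {r^2}: (1)*(-2), {r^1, r^3}: (1)*(0), {s, sr^2, ...}: (1)*(0), {sr, sr^3, ...}: (1)*(0)
so (chi_1 * chi_5) takes values
  {e} -> 2, {r^2} -> -2, {r^1, r^3} -> 0, {s, sr^2, ...} -> 0, {sr, sr^3, ...} -> 0.
Now take the inner product of this character with each irreducible chi from the table, <chi_1*chi_5, chi> = (1/8) sum_C |C| (chi_1*chi_5)(C) conj(chi(C)):
  <chi_1*chi_5, chi_1> = (1/8)[1*(2)*conj(1) + 1*(-2)*conj(1) + 2*(0)*conj(1) + 2*(0)*conj(1) + 2*(0)*conj(1)]
      = (1/8)[(2) + (-2) + (0) + (0) + (0)] = 0/8 = 0
  <chi_1*chi_5, chi_2> = (1/8)[1*(2)*conj(1) + 1*(-2)*conj(1) + 2*(0)*conj(1) + 2*(0)*conj(-1) + 2*(0)*conj(-1)]
      = (1/8)[(2) + (-2) + (0) + (0) + (0)] = 0/8 = 0
  <chi_1*chi_5, chi_3> = (1/8)[1*(2)*conj(1) + 1*(-2)*conj(1) + 2*(0)*conj(-1) + 2*(0)*conj(1) + 2*(0)*conj(-1)]
      = (1/8)[(2) + (-2) + (0) + (0) + (0)] = 0/8 = 0
  <chi_1*chi_5, chi_4> = (1/8)[1*(2)*conj(1) + 1*(-2)*conj(1) + 2*(0)*conj(-1) + 2*(0)*conj(-1) + 2*(0)*conj(1)]
      = (1/8)[(2) + (-2) + (0) + (0) + (0)] = 0/8 = 0
  <chi_1*chi_5, chi_5> = (1/8)[1*(2)*conj(2) + 1*(-2)*conj(-2) + 2*(0)*conj(0) + 2*(0)*conj(0) + 2*(0)*conj(0)]
      = (1/8)[(4) + (4) + (0) + (0) + (0)] = 8/8 = 1
Hence the multiplicities are chi_5: 1. Dimension check: dim(chi_1)*dim(chi_5) = 1*2 = 2 and sum (mult * dim) = 1*2 = 2.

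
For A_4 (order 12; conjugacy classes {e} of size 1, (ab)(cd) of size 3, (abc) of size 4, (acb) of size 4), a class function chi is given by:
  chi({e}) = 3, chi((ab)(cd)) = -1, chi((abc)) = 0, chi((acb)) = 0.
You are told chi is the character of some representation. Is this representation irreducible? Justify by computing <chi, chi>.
Irreducible: <chi, chi> = 1.

Details: <chi, chi> = (1/|G|) sum_C |C| * |chi(C)|^2 = (1/12)[1*|3|^2 + 3*|-1|^2 + 4*|0|^2 + 4*|0|^2]
  = (1/12)[(9) + (3) + (0) + (0)] = 12/12 = 1.
(Exp terms are combined using exp(i*s)*conj(exp(i*t)) = exp(i*(s-t)), and sums of them are collapsed using the identity that for every m > 1 the m distinct m-th roots of unity sum to 0, e.g. 1 + exp(2*I*pi/3) + exp(-2*I*pi/3) = 0.)
A character is irreducible iff <chi, chi> = 1, so this representation is irreducible.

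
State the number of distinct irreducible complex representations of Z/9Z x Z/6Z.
54

Explanation: The number of irreducible complex representations of a finite group equals its number of conjugacy classes. Z/9Z x Z/6Z is abelian of order 54, so every element is its own conjugacy class: 54 classes, so Z/9Z x Z/6Z (order 54) has exactly 54 irreducible complex representations.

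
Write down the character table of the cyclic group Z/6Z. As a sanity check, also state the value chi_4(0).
Character table of Z/6Z (irreps indexed chi_0,...,chi_5 with chi_k(m) = zeta_6^(k*m), zeta_6 = exp(2*pi*i/6)):
  irrep \ class  {0} (size 1)  {1} (size 1)    {2} (size 1)    {3} (size 1)  {4} (size 1)    {5} (size 1)  
  chi_0          1             1               1               1             1               1             
  chi_1          1             exp(I*pi/3)     exp(2*I*pi/3)   -1            exp(-2*I*pi/3)  exp(-I*pi/3)  
  chi_2          1             exp(2*I*pi/3)   exp(-2*I*pi/3)  1             exp(2*I*pi/3)   exp(-2*I*pi/3)
  chi_3          1             -1              1               -1            1               -1            
  chi_4          1             exp(-2*I*pi/3)  exp(2*I*pi/3)   1             exp(-2*I*pi/3)  exp(2*I*pi/3) 
  chi_5          1             exp(-I*pi/3)    exp(-2*I*pi/3)  -1            exp(2*I*pi/3)   exp(I*pi/3)   

Spot check: chi_4(0) = zeta_6^(4*0) = zeta_6^0 = 1.

Z/6Z is abelian, so all 6 irreducible complex representations are 1-dimensional. They are given by chi_k(m) = zeta_6^(k*m) for k = 0,...,5. Row orthogonality: sum_m chi_k(m) conj(chi_l(m)) = 6 * [k = l].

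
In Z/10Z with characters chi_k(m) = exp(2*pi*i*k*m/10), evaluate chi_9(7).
chi_9(7) = zeta_10^63 = exp(3*I*pi/5)

Details: chi_9(7) = zeta_10^(9*7) = zeta_10^63. Since zeta_10^10 = 1, this equals zeta_10^3 = exp(2*pi*i*3/10) = exp(3*I*pi/5).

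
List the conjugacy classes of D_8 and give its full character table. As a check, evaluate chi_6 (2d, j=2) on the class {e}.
Conjugacy classes: {e} of size 1, {r^4} of size 1, {r^1, r^7} of size 2, {r^2, r^6} of size 2, {r^3, r^5} of size 2, {s, sr^2, ...} of size 4, {sr, sr^3, ...} of size 4.
Character table:
  irrep \ class              {e} (size 1)  {r^4} (size 1)  {r^1, r^7} (size 2)  {r^2, r^6} (size 2)  {r^3, r^5} (size 2)  {s, sr^2, ...} (size 4)  {sr, sr^3, ...} (size 4)
  chi_1 (triv)               1             1               1                    1                    1                    1                        1                       
  chi_2 (sign: r->1, s->-1)  1             1               1                    1                    1                    -1                       -1                      
  chi_3 (r->-1, s->1)        1             1               -1                   1                    -1                   1                        -1                      
  chi_4 (r->-1, s->-1)       1             1               -1                   1                    -1                   -1                       1                       
  chi_5 (2d, j=1)            2             -2              sqrt(2)              0                    -sqrt(2)             0                        0                       
  chi_6 (2d, j=2)            2             2               0                    -2                   0                    0                        0                       
  chi_7 (2d, j=3)            2             -2              -sqrt(2)             0                    sqrt(2)              0                        0                       

Spot check: chi_6 (2d, j=2) on {e} = 2.

Solution. D_8 has order 2*8 = 16 with 7 conjugacy classes, hence 7 irreducibles. Sum of squared dims 1 + 1 + 1 + 1 + 4 + 4 + 4 = 16 = |G|. Linear characters come from the abelianisation; the 2-dimensional irreps have character r^k -> 2*cos(2*pi*j*k/8), reflections -> 0.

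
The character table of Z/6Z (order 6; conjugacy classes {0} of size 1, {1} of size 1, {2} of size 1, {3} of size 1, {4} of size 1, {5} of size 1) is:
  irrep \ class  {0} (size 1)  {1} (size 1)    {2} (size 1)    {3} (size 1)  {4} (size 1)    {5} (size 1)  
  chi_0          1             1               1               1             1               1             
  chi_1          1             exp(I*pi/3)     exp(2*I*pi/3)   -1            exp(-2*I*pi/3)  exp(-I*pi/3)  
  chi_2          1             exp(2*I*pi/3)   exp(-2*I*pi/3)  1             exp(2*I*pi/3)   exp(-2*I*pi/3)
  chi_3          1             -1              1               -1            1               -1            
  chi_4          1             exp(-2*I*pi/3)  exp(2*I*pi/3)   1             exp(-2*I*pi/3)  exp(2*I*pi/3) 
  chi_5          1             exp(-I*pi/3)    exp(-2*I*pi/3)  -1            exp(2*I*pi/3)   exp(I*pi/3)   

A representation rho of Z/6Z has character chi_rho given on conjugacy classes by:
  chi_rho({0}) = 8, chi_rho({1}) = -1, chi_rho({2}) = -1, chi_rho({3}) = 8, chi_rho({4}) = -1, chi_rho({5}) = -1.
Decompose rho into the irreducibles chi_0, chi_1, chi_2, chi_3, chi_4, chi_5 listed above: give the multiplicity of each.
Multiplicities: chi_0: 2, chi_1: 0, chi_2: 3, chi_3: 0, chi_4: 3, chi_5: 0.

Justification: Use <chi_rho, chi> = (1/|G|) sum_C |C| * chi_rho(C) * conj(chi(C)) with |G| = 6 for each irreducible chi in the table:
  <chi_rho, chi_0> = (1/6)[1*(8)*conj(1) + 1*(-1)*conj(1) + 1*(-1)*conj(1) + 1*(8)*conj(1) + 1*(-1)*conj(1) + 1*(-1)*conj(1)]
      = (1/6)[(8) + (-1) + (-1) + (8) + (-1) + (-1)] = 12/6 = 2
  <chi_rho, chi_1> = (1/6)[1*(8)*conj(1) + 1*(-1)*conj(exp(I*pi/3)) + 1*(-1)*conj(exp(2*I*pi/3)) + 1*(8)*conj(-1) + 1*(-1)*conj(exp(-2*I*pi/3)) + 1*(-1)*conj(exp(-I*pi/3))]
      = (1/6)[(8) + (-3 + 2*exp(-I*pi/3) + 3*exp(I*pi/3)) + (3 + 2*exp(-2*I*pi/3) + 3*exp(2*I*pi/3)) + (-8) + (3 + 3*exp(-2*I*pi/3) + 2*exp(2*I*pi/3)) + (-3 + 3*exp(-I*pi/3) + 2*exp(I*pi/3))] = 0/6 = 0
  <chi_rho, chi_2> = (1/6)[1*(8)*conj(1) + 1*(-1)*conj(exp(2*I*pi/3)) + 1*(-1)*conj(exp(-2*I*pi/3)) + 1*(8)*conj(1) + 1*(-1)*conj(exp(2*I*pi/3)) + 1*(-1)*conj(exp(-2*I*pi/3))]
      = (1/6)[(8) + (3 + 2*exp(-2*I*pi/3) + 3*exp(2*I*pi/3)) + (3 + 3*exp(-2*I*pi/3) + 2*exp(2*I*pi/3)) + (8) + (3 + 2*exp(-2*I*pi/3) + 3*exp(2*I*pi/3)) + (3 + 3*exp(-2*I*pi/3) + 2*exp(2*I*pi/3))] = 18/6 = 3
  <chi_rho, chi_3> = (1/6)[1*(8)*conj(1) + 1*(-1)*conj(-1) + 1*(-1)*conj(1) + 1*(8)*conj(-1) + 1*(-1)*conj(1) + 1*(-1)*conj(-1)]
      = (1/6)[(8) + (1) + (-1) + (-8) + (-1) + (1)] = 0/6 = 0
  <chi_rho, chi_4> = (1/6)[1*(8)*conj(1) + 1*(-1)*conj(exp(-2*I*pi/3)) + 1*(-1)*conj(exp(2*I*pi/3)) + 1*(8)*conj(1) + 1*(-1)*conj(exp(-2*I*pi/3)) + 1*(-1)*conj(exp(2*I*pi/3))]
      = (1/6)[(8) + (3 + 3*exp(-2*I*pi/3) + 2*exp(2*I*pi/3)) + (3 + 2*exp(-2*I*pi/3) + 3*exp(2*I*pi/3)) + (8) + (3 + 3*exp(-2*I*pi/3) + 2*exp(2*I*pi/3)) + (3 + 2*exp(-2*I*pi/3) + 3*exp(2*I*pi/3))] = 18/6 = 3
  <chi_rho, chi_5> = (1/6)[1*(8)*conj(1) + 1*(-1)*conj(exp(-I*pi/3)) + 1*(-1)*conj(exp(-2*I*pi/3)) + 1*(8)*conj(-1) + 1*(-1)*conj(exp(2*I*pi/3)) + 1*(-1)*conj(exp(I*pi/3))]
      = (1/6)[(8) + (-3 + 3*exp(-I*pi/3) + 2*exp(I*pi/3)) + (3 + 3*exp(-2*I*pi/3) + 2*exp(2*I*pi/3)) + (-8) + (3 + 2*exp(-2*I*pi/3) + 3*exp(2*I*pi/3)) + (-3 + 2*exp(-I*pi/3) + 3*exp(I*pi/3))] = 0/6 = 0
(Exp terms are combined using exp(i*s)*conj(exp(i*t)) = exp(i*(s-t)), and sums of them are collapsed using the identity that for every m > 1 the m distinct m-th roots of unity sum to 0, e.g. 1 + exp(2*I*pi/3) + exp(-2*I*pi/3) = 0.)
Dimension check: dim(rho) = sum (mult * dim) = 2*1 + 0*1 + 3*1 + 0*1 + 3*1 + 0*1 = 8 = chi_rho(e) = 8.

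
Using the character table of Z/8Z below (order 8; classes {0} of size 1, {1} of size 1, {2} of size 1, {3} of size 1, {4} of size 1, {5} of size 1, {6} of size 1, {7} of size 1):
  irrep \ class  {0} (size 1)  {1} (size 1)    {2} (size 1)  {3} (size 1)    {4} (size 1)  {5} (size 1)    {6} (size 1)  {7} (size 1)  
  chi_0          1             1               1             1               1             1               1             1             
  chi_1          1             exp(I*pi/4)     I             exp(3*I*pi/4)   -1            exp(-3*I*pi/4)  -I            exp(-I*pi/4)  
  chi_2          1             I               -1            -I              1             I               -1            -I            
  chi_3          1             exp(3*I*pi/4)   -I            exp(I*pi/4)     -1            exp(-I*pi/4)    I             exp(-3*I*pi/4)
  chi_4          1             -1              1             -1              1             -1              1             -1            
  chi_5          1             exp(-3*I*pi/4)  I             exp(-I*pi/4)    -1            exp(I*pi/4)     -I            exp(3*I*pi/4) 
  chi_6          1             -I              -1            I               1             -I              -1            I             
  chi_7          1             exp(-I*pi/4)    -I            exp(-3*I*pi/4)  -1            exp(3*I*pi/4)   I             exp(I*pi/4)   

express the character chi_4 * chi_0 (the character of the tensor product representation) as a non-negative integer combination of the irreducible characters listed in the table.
chi_4 tensor chi_0 = chi_4 (all other irreducibles have multiplicity 0).

Explanation: The character of a tensor product is the pointwise product (chi_4 * chi_0)(C) = chi_4(C) * chi_0(C):
  {0}: (1)*(1), {1}: (-1)*(1), {2}: (1)*(1), {3}: (-1)*(1), {4}: (1)*(1), {5}: (-1)*(1), {6}: (1)*(1), {7}: (-1)*(1)
so (chi_4 * chi_0) takes values
  {0} -> 1, {1} -> -1, {2} -> 1, {3} -> -1, {4} -> 1, {5} -> -1, {6} -> 1, {7} -> -1.
Now take the inner product of this character with each irreducible chi from the table, <chi_4*chi_0, chi> = (1/8) sum_C |C| (chi_4*chi_0)(C) conj(chi(C)):
  <chi_4*chi_0, chi_0> = (1/8)[1*(1)*conj(1) + 1*(-1)*conj(1) + 1*(1)*conj(1) + 1*(-1)*conj(1) + 1*(1)*conj(1) + 1*(-1)*conj(1) + 1*(1)*conj(1) + 1*(-1)*conj(1)]
      = (1/8)[(1) + (-1) + (1) + (-1) + (1) + (-1) + (1) + (-1)] = 0/8 = 0
  <chi_4*chi_0, chi_1> = (1/8)[1*(1)*conj(1) + 1*(-1)*conj(exp(I*pi/4)) + 1*(1)*conj(I) + 1*(-1)*conj(exp(3*I*pi/4)) + 1*(1)*conj(-1) + 1*(-1)*conj(exp(-3*I*pi/4)) + 1*(1)*conj(-I) + 1*(-1)*conj(exp(-I*pi/4))]
      = (1/8)[(1) + (-exp(-I*pi/4)) + (-I) + (-exp(-3*I*pi/4)) + (-1) + (-exp(3*I*pi/4)) + (I) + (-exp(I*pi/4))] = 0/8 = 0
  <chi_4*chi_0, chi_2> = (1/8)[1*(1)*conj(1) + 1*(-1)*conj(I) + 1*(1)*conj(-1) + 1*(-1)*conj(-I) + 1*(1)*conj(1) + 1*(-1)*conj(I) + 1*(1)*conj(-1) + 1*(-1)*conj(-I)]
      = (1/8)[(1) + (I) + (-1) + (-I) + (1) + (I) + (-1) + (-I)] = 0/8 = 0
  <chi_4*chi_0, chi_3> = (1/8)[1*(1)*conj(1) + 1*(-1)*conj(exp(3*I*pi/4)) + 1*(1)*conj(-I) + 1*(-1)*conj(exp(I*pi/4)) + 1*(1)*conj(-1) + 1*(-1)*conj(exp(-I*pi/4)) + 1*(1)*conj(I) + 1*(-1)*conj(exp(-3*I*pi/4))]
      = (1/8)[(1) + (-exp(-3*I*pi/4)) + (I) + (-exp(-I*pi/4)) + (-1) + (-exp(I*pi/4)) + (-I) + (-exp(3*I*pi/4))] = 0/8 = 0
  <chi_4*chi_0, chi_4> = (1/8)[1*(1)*conj(1) + 1*(-1)*conj(-1) + 1*(1)*conj(1) + 1*(-1)*conj(-1) + 1*(1)*conj(1) + 1*(-1)*conj(-1) + 1*(1)*conj(1) + 1*(-1)*conj(-1)]
      = (1/8)[(1) + (1) + (1) + (1) + (1) + (1) + (1) + (1)] = 8/8 = 1
  <chi_4*chi_0, chi_5> = (1/8)[1*(1)*conj(1) + 1*(-1)*conj(exp(-3*I*pi/4)) + 1*(1)*conj(I) + 1*(-1)*conj(exp(-I*pi/4)) + 1*(1)*conj(-1) + 1*(-1)*conj(exp(I*pi/4)) + 1*(1)*conj(-I) + 1*(-1)*conj(exp(3*I*pi/4))]
      = (1/8)[(1) + (-exp(3*I*pi/4)) + (-I) + (-exp(I*pi/4)) + (-1) + (-exp(-I*pi/4)) + (I) + (-exp(-3*I*pi/4))] = 0/8 = 0
  <chi_4*chi_0, chi_6> = (1/8)[1*(1)*conj(1) + 1*(-1)*conj(-I) + 1*(1)*conj(-1) + 1*(-1)*conj(I) + 1*(1)*conj(1) + 1*(-1)*conj(-I) + 1*(1)*conj(-1) + 1*(-1)*conj(I)]
      = (1/8)[(1) + (-I) + (-1) + (I) + (1) + (-I) + (-1) + (I)] = 0/8 = 0
  <chi_4*chi_0, chi_7> = (1/8)[1*(1)*conj(1) + 1*(-1)*conj(exp(-I*pi/4)) + 1*(1)*conj(-I) + 1*(-1)*conj(exp(-3*I*pi/4)) + 1*(1)*conj(-1) + 1*(-1)*conj(exp(3*I*pi/4)) + 1*(1)*conj(I) + 1*(-1)*conj(exp(I*pi/4))]
      = (1/8)[(1) + (-exp(I*pi/4)) + (I) + (-exp(3*I*pi/4)) + (-1) + (-exp(-3*I*pi/4)) + (-I) + (-exp(-I*pi/4))] = 0/8 = 0
(Exp terms are combined using exp(i*s)*conj(exp(i*t)) = exp(i*(s-t)), and sums of them are collapsed using the identity that for every m > 1 the m distinct m-th roots of unity sum to 0, e.g. 1 + exp(2*I*pi/3) + exp(-2*I*pi/3) = 0.)
Hence the multiplicities are chi_4: 1. Dimension check: dim(chi_4)*dim(chi_0) = 1*1 = 1 and sum (mult * dim) = 1*1 = 1.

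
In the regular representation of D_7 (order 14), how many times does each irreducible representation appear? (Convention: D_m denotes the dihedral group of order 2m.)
Each irreducible V_i of dimension d_i appears with multiplicity d_i, i.e. rho_reg = (direct sum over all irreducibles V_i) d_i V_i. The irreducible dimensions for D_7 are 1, 1, 2, 2, 2: 2 irreducibles of dimension 1, each with multiplicity 1; 3 irreducibles of dimension 2, each with multiplicity 2. Total dimension 2*1*1 + 3*2*2 = 14 = |G|.

Explanation: General theorem: in the regular representation of a finite group G, each irreducible appears with multiplicity equal to its dimension. Check: dim(rho_reg) = sum d_i^2 = 1 + 1 + 4 + 4 + 4 = 14 = |G|.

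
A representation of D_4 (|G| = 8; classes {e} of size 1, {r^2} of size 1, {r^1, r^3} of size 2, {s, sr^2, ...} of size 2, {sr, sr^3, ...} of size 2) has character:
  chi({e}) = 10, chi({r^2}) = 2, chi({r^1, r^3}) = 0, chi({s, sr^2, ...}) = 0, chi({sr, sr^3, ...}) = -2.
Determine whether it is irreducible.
Not irreducible (reducible): <chi, chi> = 14 > 1.

Explanation: <chi, chi> = (1/|G|) sum_C |C| * |chi(C)|^2 = (1/8)[1*|10|^2 + 1*|2|^2 + 2*|0|^2 + 2*|0|^2 + 2*|-2|^2]
  = (1/8)[(100) + (4) + (0) + (0) + (8)] = 112/8 = 14.
A character is irreducible iff <chi, chi> = 1, so this representation is reducible.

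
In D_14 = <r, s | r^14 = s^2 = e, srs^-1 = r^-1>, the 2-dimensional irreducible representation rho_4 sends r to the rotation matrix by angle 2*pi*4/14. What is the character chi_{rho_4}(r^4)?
chi_{rho_4}(r^4) = 2*cos(2*pi*4*4/14) = 2*cos(16*pi/7)

Details: rho_4(r^4) is rotation by angle 2*pi*4*4/14, whose trace is 2*cos(2*pi*4*4/14) = 2*cos(16*pi/7).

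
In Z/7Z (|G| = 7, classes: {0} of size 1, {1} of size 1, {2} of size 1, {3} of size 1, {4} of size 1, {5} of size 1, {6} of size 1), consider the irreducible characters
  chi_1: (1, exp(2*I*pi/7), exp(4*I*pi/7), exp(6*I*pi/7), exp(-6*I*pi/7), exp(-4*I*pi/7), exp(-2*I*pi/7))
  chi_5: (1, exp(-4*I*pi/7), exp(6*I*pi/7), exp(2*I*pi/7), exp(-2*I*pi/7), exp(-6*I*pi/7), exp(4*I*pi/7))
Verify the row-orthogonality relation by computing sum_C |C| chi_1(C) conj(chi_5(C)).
Sum = 0; so <chi_1, chi_5> = 0 (distinct irreducibles are orthogonal).

Compute term by term over conjugacy classes (|C| * chi_1(C) * conj(chi_5(C))):
  1*(1)*conj(1) + 1*(exp(2*I*pi/7))*conj(exp(-4*I*pi/7)) + 1*(exp(4*I*pi/7))*conj(exp(6*I*pi/7)) + 1*(exp(6*I*pi/7))*conj(exp(2*I*pi/7)) + 1*(exp(-6*I*pi/7))*conj(exp(-2*I*pi/7)) + 1*(exp(-4*I*pi/7))*conj(exp(-6*I*pi/7)) + 1*(exp(-2*I*pi/7))*conj(exp(4*I*pi/7))
  = (1) + (exp(6*I*pi/7)) + (exp(-2*I*pi/7)) + (exp(4*I*pi/7)) + (exp(-4*I*pi/7)) + (exp(2*I*pi/7)) + (exp(-6*I*pi/7))
  = 0.
(Exp terms are combined using exp(i*s)*conj(exp(i*t)) = exp(i*(s-t)), and sums of them are collapsed using the identity that for every m > 1 the m distinct m-th roots of unity sum to 0, e.g. 1 + exp(2*I*pi/3) + exp(-2*I*pi/3) = 0.)
Dividing by |G| = 7 gives 0/7 = 0, matching the row-orthogonality relation <chi_1, chi_5> = [chi_1 = chi_5].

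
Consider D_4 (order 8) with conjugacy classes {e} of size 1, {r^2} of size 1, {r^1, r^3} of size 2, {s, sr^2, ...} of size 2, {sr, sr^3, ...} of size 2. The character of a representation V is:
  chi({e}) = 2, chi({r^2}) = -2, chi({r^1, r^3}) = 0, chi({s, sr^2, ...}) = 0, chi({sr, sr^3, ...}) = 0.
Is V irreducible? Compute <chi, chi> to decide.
Irreducible: <chi, chi> = 1.

<chi, chi> = (1/|G|) sum_C |C| * |chi(C)|^2 = (1/8)[1*|2|^2 + 1*|-2|^2 + 2*|0|^2 + 2*|0|^2 + 2*|0|^2]
  = (1/8)[(4) + (4) + (0) + (0) + (0)] = 8/8 = 1.
A character is irreducible iff <chi, chi> = 1, so this representation is irreducible.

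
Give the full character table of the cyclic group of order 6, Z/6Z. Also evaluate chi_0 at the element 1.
Character table of Z/6Z (irreps indexed chi_0,...,chi_5 with chi_k(m) = zeta_6^(k*m), zeta_6 = exp(2*pi*i/6)):
  irrep \ class  {0} (size 1)  {1} (size 1)    {2} (size 1)    {3} (size 1)  {4} (size 1)    {5} (size 1)  
  chi_0          1             1               1               1             1               1             
  chi_1          1             exp(I*pi/3)     exp(2*I*pi/3)   -1            exp(-2*I*pi/3)  exp(-I*pi/3)  
  chi_2          1             exp(2*I*pi/3)   exp(-2*I*pi/3)  1             exp(2*I*pi/3)   exp(-2*I*pi/3)
  chi_3          1             -1              1               -1            1               -1            
  chi_4          1             exp(-2*I*pi/3)  exp(2*I*pi/3)   1             exp(-2*I*pi/3)  exp(2*I*pi/3) 
  chi_5          1             exp(-I*pi/3)    exp(-2*I*pi/3)  -1            exp(2*I*pi/3)   exp(I*pi/3)   

Spot check: chi_0(1) = zeta_6^(0*1) = zeta_6^0 = 1.

Justification: Z/6Z is abelian, so all 6 irreducible complex representations are 1-dimensional. They are given by chi_k(m) = zeta_6^(k*m) for k = 0,...,5. Row orthogonality: sum_m chi_k(m) conj(chi_l(m)) = 6 * [k = l].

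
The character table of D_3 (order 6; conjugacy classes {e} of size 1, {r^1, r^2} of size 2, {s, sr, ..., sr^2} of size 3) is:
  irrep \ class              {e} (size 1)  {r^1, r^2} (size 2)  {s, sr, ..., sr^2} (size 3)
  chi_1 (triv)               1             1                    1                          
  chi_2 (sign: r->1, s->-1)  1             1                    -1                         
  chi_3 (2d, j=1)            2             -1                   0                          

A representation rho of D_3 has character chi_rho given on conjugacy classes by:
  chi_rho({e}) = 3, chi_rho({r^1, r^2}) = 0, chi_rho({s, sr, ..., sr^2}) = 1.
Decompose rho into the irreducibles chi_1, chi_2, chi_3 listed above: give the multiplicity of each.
Multiplicities: chi_1: 1, chi_2: 0, chi_3: 1.

Working: Use <chi_rho, chi> = (1/|G|) sum_C |C| * chi_rho(C) * conj(chi(C)) with |G| = 6 for each irreducible chi in the table:
  <chi_rho, chi_1> = (1/6)[1*(3)*conj(1) + 2*(0)*conj(1) + 3*(1)*conj(1)]
      = (1/6)[(3) + (0) + (3)] = 6/6 = 1
  <chi_rho, chi_2> = (1/6)[1*(3)*conj(1) + 2*(0)*conj(1) + 3*(1)*conj(-1)]
      = (1/6)[(3) + (0) + (-3)] = 0/6 = 0
  <chi_rho, chi_3> = (1/6)[1*(3)*conj(2) + 2*(0)*conj(-1) + 3*(1)*conj(0)]
      = (1/6)[(6) + (0) + (0)] = 6/6 = 1
Dimension check: dim(rho) = sum (mult * dim) = 1*1 + 0*1 + 1*2 = 3 = chi_rho(e) = 3.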